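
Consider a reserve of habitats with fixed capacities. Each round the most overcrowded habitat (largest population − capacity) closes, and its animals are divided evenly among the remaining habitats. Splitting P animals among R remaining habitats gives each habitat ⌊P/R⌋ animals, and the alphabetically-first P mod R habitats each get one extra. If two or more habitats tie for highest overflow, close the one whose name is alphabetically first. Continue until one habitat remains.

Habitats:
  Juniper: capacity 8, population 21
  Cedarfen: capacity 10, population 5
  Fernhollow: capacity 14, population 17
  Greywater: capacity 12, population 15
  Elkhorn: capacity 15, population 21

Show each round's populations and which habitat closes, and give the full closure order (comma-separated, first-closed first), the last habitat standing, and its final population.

Closure order: Juniper, Elkhorn, Fernhollow, Greywater
Last habitat: Cedarfen with 79 animals

Round 1: Cedarfen=5 Elkhorn=21 Fernhollow=17 Greywater=15 Juniper=21 → close Juniper (overflow 13)
  21÷4 = 5 each, +1 to first 1
Round 2: Cedarfen=11 Elkhorn=26 Fernhollow=22 Greywater=20 → close Elkhorn (overflow 11)
  26÷3 = 8 each, +1 to first 2
Round 3: Cedarfen=20 Fernhollow=31 Greywater=28 → close Fernhollow (overflow 17)
  31÷2 = 15 each, +1 to first 1
Round 4: Cedarfen=36 Greywater=43 → close Greywater (overflow 31)
  43÷1 = 43 each, +1 to first 0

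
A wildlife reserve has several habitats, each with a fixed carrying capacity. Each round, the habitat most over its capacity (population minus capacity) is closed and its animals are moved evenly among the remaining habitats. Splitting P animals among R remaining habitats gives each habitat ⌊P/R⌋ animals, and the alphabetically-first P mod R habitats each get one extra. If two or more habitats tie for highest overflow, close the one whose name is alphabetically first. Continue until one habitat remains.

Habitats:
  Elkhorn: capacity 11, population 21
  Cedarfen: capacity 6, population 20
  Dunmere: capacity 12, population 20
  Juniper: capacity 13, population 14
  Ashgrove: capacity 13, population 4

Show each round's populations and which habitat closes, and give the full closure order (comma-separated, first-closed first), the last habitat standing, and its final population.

Round 1: Ashgrove=4 Cedarfen=20 Dunmere=20 Elkhorn=21 Juniper=14 → close Cedarfen (overflow 14)
  20÷4 = 5 each, +1 to first 0
Round 2: Ashgrove=9 Dunmere=25 Elkhorn=26 Juniper=19 → close Elkhorn (overflow 15)
  26÷3 = 8 each, +1 to first 2
Round 3: Ashgrove=18 Dunmere=34 Juniper=27 → close Dunmere (overflow 22)
  34÷2 = 17 each, +1 to first 0
Round 4: Ashgrove=35 Juniper=44 → close Juniper (overflow 31)
  44÷1 = 44 each, +1 to first 0

Closure order: Cedarfen, Elkhorn, Dunmere, Juniper
Last habitat: Ashgrove with 79 animals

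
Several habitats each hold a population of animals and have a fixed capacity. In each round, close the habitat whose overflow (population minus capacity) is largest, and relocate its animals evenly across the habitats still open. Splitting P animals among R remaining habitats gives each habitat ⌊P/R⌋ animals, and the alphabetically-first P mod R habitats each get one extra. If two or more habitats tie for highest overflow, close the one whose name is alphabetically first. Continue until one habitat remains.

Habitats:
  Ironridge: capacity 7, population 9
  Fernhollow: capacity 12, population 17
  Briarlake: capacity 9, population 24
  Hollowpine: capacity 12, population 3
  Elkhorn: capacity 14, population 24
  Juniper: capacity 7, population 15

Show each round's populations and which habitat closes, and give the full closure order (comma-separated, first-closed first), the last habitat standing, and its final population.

Round 1: Briarlake=24 Elkhorn=24 Fernhollow=17 Hollowpine=3 Ironridge=9 Juniper=15 → close Briarlake (overflow 15)
  24÷5 = 4 each, +1 to first 4
Round 2: Elkhorn=29 Fernhollow=22 Hollowpine=8 Ironridge=14 Juniper=19 → close Elkhorn (overflow 15)
  29÷4 = 7 each, +1 to first 1
Round 3: Fernhollow=30 Hollowpine=15 Ironridge=21 Juniper=26 → close Juniper (overflow 19)
  26÷3 = 8 each, +1 to first 2
Round 4: Fernhollow=39 Hollowpine=24 Ironridge=29 → close Fernhollow (overflow 27)
  39÷2 = 19 each, +1 to first 1
Round 5: Hollowpine=44 Ironridge=48 → close Ironridge (overflow 41)
  48÷1 = 48 each, +1 to first 0

Closure order: Briarlake, Elkhorn, Juniper, Fernhollow, Ironridge
Last habitat: Hollowpine with 92 animals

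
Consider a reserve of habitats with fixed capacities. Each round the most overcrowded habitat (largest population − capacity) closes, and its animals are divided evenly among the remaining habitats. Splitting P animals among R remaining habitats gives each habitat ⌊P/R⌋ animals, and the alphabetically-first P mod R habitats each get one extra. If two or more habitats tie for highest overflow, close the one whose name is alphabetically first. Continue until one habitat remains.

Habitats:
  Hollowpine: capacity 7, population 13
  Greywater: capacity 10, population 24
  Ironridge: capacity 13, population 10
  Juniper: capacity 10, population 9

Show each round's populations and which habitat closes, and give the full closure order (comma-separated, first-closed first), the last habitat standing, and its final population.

Closure order: Greywater, Hollowpine, Juniper
Last habitat: Ironridge with 56 animals

Round 1: Greywater=24 Hollowpine=13 Ironridge=10 Juniper=9 → close Greywater (overflow 14)
  24÷3 = 8 each, +1 to first 0
Round 2: Hollowpine=21 Ironridge=18 Juniper=17 → close Hollowpine (overflow 14)
  21÷2 = 10 each, +1 to first 1
Round 3: Ironridge=29 Juniper=27 → close Juniper (overflow 17)
  27÷1 = 27 each, +1 to first 0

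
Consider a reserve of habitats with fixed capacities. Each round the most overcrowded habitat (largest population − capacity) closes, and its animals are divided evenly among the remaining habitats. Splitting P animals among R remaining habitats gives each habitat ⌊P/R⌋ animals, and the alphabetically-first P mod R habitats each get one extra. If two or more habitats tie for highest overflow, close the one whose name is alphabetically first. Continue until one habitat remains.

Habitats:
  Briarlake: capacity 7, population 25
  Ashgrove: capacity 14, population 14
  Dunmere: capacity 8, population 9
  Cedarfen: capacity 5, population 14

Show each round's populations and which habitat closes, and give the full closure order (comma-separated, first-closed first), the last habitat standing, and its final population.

Round 1: Ashgrove=14 Briarlake=25 Cedarfen=14 Dunmere=9 → close Briarlake (overflow 18)
  25÷3 = 8 each, +1 to first 1
Round 2: Ashgrove=23 Cedarfen=22 Dunmere=17 → close Cedarfen (overflow 17)
  22÷2 = 11 each, +1 to first 0
Round 3: Ashgrove=34 Dunmere=28 → close Ashgrove (overflow 20)
  34÷1 = 34 each, +1 to first 0

Closure order: Briarlake, Cedarfen, Ashgrove
Last habitat: Dunmere with 62 animals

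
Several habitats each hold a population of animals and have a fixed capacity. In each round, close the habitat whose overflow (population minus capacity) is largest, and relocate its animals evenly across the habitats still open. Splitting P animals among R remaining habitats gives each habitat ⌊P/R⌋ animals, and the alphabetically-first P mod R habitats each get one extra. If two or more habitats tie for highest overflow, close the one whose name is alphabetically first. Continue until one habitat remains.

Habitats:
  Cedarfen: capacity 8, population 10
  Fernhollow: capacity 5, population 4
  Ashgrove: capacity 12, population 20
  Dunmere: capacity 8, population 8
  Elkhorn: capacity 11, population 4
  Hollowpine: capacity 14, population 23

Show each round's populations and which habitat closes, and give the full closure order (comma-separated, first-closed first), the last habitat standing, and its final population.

Closure order: Hollowpine, Ashgrove, Cedarfen, Dunmere, Fernhollow
Last habitat: Elkhorn with 69 animals

Round 1: Ashgrove=20 Cedarfen=10 Dunmere=8 Elkhorn=4 Fernhollow=4 Hollowpine=23 → close Hollowpine (overflow 9)
  23÷5 = 4 each, +1 to first 3
Round 2: Ashgrove=25 Cedarfen=15 Dunmere=13 Elkhorn=8 Fernhollow=8 → close Ashgrove (overflow 13)
  25÷4 = 6 each, +1 to first 1
Round 3: Cedarfen=22 Dunmere=19 Elkhorn=14 Fernhollow=14 → close Cedarfen (overflow 14)
  22÷3 = 7 each, +1 to first 1
Round 4: Dunmere=27 Elkhorn=21 Fernhollow=21 → close Dunmere (overflow 19)
  27÷2 = 13 each, +1 to first 1
Round 5: Elkhorn=35 Fernhollow=34 → close Fernhollow (overflow 29)
  34÷1 = 34 each, +1 to first 0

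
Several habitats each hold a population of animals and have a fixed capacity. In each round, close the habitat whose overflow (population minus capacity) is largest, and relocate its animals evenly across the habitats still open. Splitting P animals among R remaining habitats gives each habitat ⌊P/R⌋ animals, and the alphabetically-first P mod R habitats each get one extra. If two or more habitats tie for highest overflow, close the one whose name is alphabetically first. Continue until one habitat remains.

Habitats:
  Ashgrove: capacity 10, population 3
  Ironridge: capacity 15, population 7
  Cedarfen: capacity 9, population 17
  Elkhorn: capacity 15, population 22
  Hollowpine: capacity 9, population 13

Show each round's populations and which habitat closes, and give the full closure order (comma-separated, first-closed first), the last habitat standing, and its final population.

Closure order: Cedarfen, Elkhorn, Hollowpine, Ashgrove
Last habitat: Ironridge with 62 animals

Round 1: Ashgrove=3 Cedarfen=17 Elkhorn=22 Hollowpine=13 Ironridge=7 → close Cedarfen (overflow 8)
  17÷4 = 4 each, +1 to first 1
Round 2: Ashgrove=8 Elkhorn=26 Hollowpine=17 Ironridge=11 → close Elkhorn (overflow 11)
  26÷3 = 8 each, +1 to first 2
Round 3: Ashgrove=17 Hollowpine=26 Ironridge=19 → close Hollowpine (overflow 17)
  26÷2 = 13 each, +1 to first 0
Round 4: Ashgrove=30 Ironridge=32 → close Ashgrove (overflow 20)
  30÷1 = 30 each, +1 to first 0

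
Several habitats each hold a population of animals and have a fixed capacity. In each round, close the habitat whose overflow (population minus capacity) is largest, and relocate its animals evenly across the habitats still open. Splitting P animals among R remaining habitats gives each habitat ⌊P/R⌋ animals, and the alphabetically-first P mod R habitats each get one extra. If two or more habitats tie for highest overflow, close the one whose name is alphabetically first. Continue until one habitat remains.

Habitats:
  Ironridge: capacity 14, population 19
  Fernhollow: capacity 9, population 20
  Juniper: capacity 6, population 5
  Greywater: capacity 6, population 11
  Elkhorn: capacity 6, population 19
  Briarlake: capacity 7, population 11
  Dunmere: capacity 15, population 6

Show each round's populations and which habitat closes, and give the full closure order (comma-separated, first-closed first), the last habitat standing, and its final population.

Round 1: Briarlake=11 Dunmere=6 Elkhorn=19 Fernhollow=20 Greywater=11 Ironridge=19 Juniper=5 → close Elkhorn (overflow 13)
  19÷6 = 3 each, +1 to first 1
Round 2: Briarlake=15 Dunmere=9 Fernhollow=23 Greywater=14 Ironridge=22 Juniper=8 → close Fernhollow (overflow 14)
  23÷5 = 4 each, +1 to first 3
Round 3: Briarlake=20 Dunmere=14 Greywater=19 Ironridge=26 Juniper=12 → close Briarlake (overflow 13)
  20÷4 = 5 each, +1 to first 0
Round 4: Dunmere=19 Greywater=24 Ironridge=31 Juniper=17 → close Greywater (overflow 18)
  24÷3 = 8 each, +1 to first 0
Round 5: Dunmere=27 Ironridge=39 Juniper=25 → close Ironridge (overflow 25)
  39÷2 = 19 each, +1 to first 1
Round 6: Dunmere=47 Juniper=44 → close Juniper (overflow 38)
  44÷1 = 44 each, +1 to first 0

Closure order: Elkhorn, Fernhollow, Briarlake, Greywater, Ironridge, Juniper
Last habitat: Dunmere with 91 animals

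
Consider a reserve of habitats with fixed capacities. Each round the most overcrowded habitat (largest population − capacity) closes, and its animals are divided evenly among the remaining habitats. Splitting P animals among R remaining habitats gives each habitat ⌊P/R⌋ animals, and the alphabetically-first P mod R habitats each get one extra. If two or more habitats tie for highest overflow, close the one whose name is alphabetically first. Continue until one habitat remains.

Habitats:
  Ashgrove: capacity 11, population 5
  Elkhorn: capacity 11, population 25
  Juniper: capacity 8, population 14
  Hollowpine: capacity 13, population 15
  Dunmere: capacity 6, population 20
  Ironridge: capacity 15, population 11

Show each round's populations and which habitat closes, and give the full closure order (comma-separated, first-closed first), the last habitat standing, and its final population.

Round 1: Ashgrove=5 Dunmere=20 Elkhorn=25 Hollowpine=15 Ironridge=11 Juniper=14 → close Dunmere (overflow 14)
  20÷5 = 4 each, +1 to first 0
Round 2: Ashgrove=9 Elkhorn=29 Hollowpine=19 Ironridge=15 Juniper=18 → close Elkhorn (overflow 18)
  29÷4 = 7 each, +1 to first 1
Round 3: Ashgrove=17 Hollowpine=26 Ironridge=22 Juniper=25 → close Juniper (overflow 17)
  25÷3 = 8 each, +1 to first 1
Round 4: Ashgrove=26 Hollowpine=34 Ironridge=30 → close Hollowpine (overflow 21)
  34÷2 = 17 each, +1 to first 0
Round 5: Ashgrove=43 Ironridge=47 → close Ashgrove (overflow 32)
  43÷1 = 43 each, +1 to first 0

Closure order: Dunmere, Elkhorn, Juniper, Hollowpine, Ashgrove
Last habitat: Ironridge with 90 animals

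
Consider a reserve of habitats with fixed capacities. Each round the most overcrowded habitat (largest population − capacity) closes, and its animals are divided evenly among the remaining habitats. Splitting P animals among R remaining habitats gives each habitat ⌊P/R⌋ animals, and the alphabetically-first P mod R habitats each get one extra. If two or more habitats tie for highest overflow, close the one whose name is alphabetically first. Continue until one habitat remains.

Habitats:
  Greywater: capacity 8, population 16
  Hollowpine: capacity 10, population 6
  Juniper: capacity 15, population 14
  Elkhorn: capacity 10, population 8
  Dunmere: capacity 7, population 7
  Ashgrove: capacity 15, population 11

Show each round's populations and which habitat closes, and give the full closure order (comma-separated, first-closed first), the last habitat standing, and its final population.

Closure order: Greywater, Dunmere, Elkhorn, Ashgrove, Juniper
Last habitat: Hollowpine with 62 animals

Round 1: Ashgrove=11 Dunmere=7 Elkhorn=8 Greywater=16 Hollowpine=6 Juniper=14 → close Greywater (overflow 8)
  16÷5 = 3 each, +1 to first 1
Round 2: Ashgrove=15 Dunmere=10 Elkhorn=11 Hollowpine=9 Juniper=17 → close Dunmere (overflow 3)
  10÷4 = 2 each, +1 to first 2
Round 3: Ashgrove=18 Elkhorn=14 Hollowpine=11 Juniper=19 → close Elkhorn (overflow 4)
  14÷3 = 4 each, +1 to first 2
Round 4: Ashgrove=23 Hollowpine=16 Juniper=23 → close Ashgrove (overflow 8)
  23÷2 = 11 each, +1 to first 1
Round 5: Hollowpine=28 Juniper=34 → close Juniper (overflow 19)
  34÷1 = 34 each, +1 to first 0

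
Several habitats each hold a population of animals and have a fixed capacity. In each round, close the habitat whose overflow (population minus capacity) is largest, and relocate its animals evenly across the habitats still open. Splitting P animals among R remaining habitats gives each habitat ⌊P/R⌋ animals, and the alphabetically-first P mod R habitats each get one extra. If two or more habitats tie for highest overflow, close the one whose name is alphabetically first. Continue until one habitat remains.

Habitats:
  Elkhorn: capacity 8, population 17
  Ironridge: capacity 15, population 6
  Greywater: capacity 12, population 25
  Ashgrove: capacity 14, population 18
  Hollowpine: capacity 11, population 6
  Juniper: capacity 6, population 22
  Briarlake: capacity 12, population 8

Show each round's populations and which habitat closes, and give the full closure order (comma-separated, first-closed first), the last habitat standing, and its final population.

Round 1: Ashgrove=18 Briarlake=8 Elkhorn=17 Greywater=25 Hollowpine=6 Ironridge=6 Juniper=22 → close Juniper (overflow 16)
  22÷6 = 3 each, +1 to first 4
Round 2: Ashgrove=22 Briarlake=12 Elkhorn=21 Greywater=29 Hollowpine=9 Ironridge=9 → close Greywater (overflow 17)
  29÷5 = 5 each, +1 to first 4
Round 3: Ashgrove=28 Briarlake=18 Elkhorn=27 Hollowpine=15 Ironridge=14 → close Elkhorn (overflow 19)
  27÷4 = 6 each, +1 to first 3
Round 4: Ashgrove=35 Briarlake=25 Hollowpine=22 Ironridge=20 → close Ashgrove (overflow 21)
  35÷3 = 11 each, +1 to first 2
Round 5: Briarlake=37 Hollowpine=34 Ironridge=31 → close Briarlake (overflow 25)
  37÷2 = 18 each, +1 to first 1
Round 6: Hollowpine=53 Ironridge=49 → close Hollowpine (overflow 42)
  53÷1 = 53 each, +1 to first 0

Closure order: Juniper, Greywater, Elkhorn, Ashgrove, Briarlake, Hollowpine
Last habitat: Ironridge with 102 animals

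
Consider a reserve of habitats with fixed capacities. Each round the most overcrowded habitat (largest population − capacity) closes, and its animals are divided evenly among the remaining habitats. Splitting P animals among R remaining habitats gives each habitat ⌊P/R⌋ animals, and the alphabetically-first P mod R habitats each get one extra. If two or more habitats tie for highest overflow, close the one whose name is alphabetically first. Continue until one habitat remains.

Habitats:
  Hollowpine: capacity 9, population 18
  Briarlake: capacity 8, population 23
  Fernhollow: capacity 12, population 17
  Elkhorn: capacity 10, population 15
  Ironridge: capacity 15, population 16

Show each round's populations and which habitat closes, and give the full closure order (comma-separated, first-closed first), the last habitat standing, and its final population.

Round 1: Briarlake=23 Elkhorn=15 Fernhollow=17 Hollowpine=18 Ironridge=16 → close Briarlake (overflow 15)
  23÷4 = 5 each, +1 to first 3
Round 2: Elkhorn=21 Fernhollow=23 Hollowpine=24 Ironridge=21 → close Hollowpine (overflow 15)
  24÷3 = 8 each, +1 to first 0
Round 3: Elkhorn=29 Fernhollow=31 Ironridge=29 → close Elkhorn (overflow 19)
  29÷2 = 14 each, +1 to first 1
Round 4: Fernhollow=46 Ironridge=43 → close Fernhollow (overflow 34)
  46÷1 = 46 each, +1 to first 0

Closure order: Briarlake, Hollowpine, Elkhorn, Fernhollow
Last habitat: Ironridge with 89 animals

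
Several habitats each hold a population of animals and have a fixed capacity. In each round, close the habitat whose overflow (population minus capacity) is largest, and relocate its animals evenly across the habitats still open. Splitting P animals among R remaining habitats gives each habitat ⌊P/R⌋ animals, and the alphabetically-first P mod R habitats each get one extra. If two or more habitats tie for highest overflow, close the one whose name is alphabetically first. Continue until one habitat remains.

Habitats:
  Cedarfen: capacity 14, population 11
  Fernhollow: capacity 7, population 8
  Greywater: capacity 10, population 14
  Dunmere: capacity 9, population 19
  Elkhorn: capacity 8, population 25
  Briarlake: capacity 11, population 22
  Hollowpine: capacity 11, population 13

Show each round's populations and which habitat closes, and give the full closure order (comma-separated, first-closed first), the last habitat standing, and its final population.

Round 1: Briarlake=22 Cedarfen=11 Dunmere=19 Elkhorn=25 Fernhollow=8 Greywater=14 Hollowpine=13 → close Elkhorn (overflow 17)
  25÷6 = 4 each, +1 to first 1
Round 2: Briarlake=27 Cedarfen=15 Dunmere=23 Fernhollow=12 Greywater=18 Hollowpine=17 → close Briarlake (overflow 16)
  27÷5 = 5 each, +1 to first 2
Round 3: Cedarfen=21 Dunmere=29 Fernhollow=17 Greywater=23 Hollowpine=22 → close Dunmere (overflow 20)
  29÷4 = 7 each, +1 to first 1
Round 4: Cedarfen=29 Fernhollow=24 Greywater=30 Hollowpine=29 → close Greywater (overflow 20)
  30÷3 = 10 each, +1 to first 0
Round 5: Cedarfen=39 Fernhollow=34 Hollowpine=39 → close Hollowpine (overflow 28)
  39÷2 = 19 each, +1 to first 1
Round 6: Cedarfen=59 Fernhollow=53 → close Fernhollow (overflow 46)
  53÷1 = 53 each, +1 to first 0

Closure order: Elkhorn, Briarlake, Dunmere, Greywater, Hollowpine, Fernhollow
Last habitat: Cedarfen with 112 animals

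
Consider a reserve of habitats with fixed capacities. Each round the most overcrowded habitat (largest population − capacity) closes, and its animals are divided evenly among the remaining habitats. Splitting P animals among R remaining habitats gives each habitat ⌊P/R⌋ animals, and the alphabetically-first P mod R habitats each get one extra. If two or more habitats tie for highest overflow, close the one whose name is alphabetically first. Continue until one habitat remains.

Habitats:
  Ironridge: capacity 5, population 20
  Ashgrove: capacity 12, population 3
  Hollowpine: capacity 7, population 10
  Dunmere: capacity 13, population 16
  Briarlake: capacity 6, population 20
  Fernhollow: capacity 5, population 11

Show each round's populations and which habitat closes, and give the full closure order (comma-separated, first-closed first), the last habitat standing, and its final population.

Round 1: Ashgrove=3 Briarlake=20 Dunmere=16 Fernhollow=11 Hollowpine=10 Ironridge=20 → close Ironridge (overflow 15)
  20÷5 = 4 each, +1 to first 0
Round 2: Ashgrove=7 Briarlake=24 Dunmere=20 Fernhollow=15 Hollowpine=14 → close Briarlake (overflow 18)
  24÷4 = 6 each, +1 to first 0
Round 3: Ashgrove=13 Dunmere=26 Fernhollow=21 Hollowpine=20 → close Fernhollow (overflow 16)
  21÷3 = 7 each, +1 to first 0
Round 4: Ashgrove=20 Dunmere=33 Hollowpine=27 → close Dunmere (overflow 20)
  33÷2 = 16 each, +1 to first 1
Round 5: Ashgrove=37 Hollowpine=43 → close Hollowpine (overflow 36)
  43÷1 = 43 each, +1 to first 0

Closure order: Ironridge, Briarlake, Fernhollow, Dunmere, Hollowpine
Last habitat: Ashgrove with 80 animals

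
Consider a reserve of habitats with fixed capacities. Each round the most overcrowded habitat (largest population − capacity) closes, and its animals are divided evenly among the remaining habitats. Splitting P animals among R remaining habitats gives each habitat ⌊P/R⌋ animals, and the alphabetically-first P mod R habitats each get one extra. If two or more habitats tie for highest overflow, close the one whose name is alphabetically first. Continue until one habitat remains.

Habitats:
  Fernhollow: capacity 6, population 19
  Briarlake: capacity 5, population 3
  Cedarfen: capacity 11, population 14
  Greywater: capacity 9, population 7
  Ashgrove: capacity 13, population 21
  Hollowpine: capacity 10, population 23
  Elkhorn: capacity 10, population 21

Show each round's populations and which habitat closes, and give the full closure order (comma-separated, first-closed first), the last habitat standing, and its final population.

Round 1: Ashgrove=21 Briarlake=3 Cedarfen=14 Elkhorn=21 Fernhollow=19 Greywater=7 Hollowpine=23 → close Fernhollow (overflow 13)
  19÷6 = 3 each, +1 to first 1
Round 2: Ashgrove=25 Briarlake=6 Cedarfen=17 Elkhorn=24 Greywater=10 Hollowpine=26 → close Hollowpine (overflow 16)
  26÷5 = 5 each, +1 to first 1
Round 3: Ashgrove=31 Briarlake=11 Cedarfen=22 Elkhorn=29 Greywater=15 → close Elkhorn (overflow 19)
  29÷4 = 7 each, +1 to first 1
Round 4: Ashgrove=39 Briarlake=18 Cedarfen=29 Greywater=22 → close Ashgrove (overflow 26)
  39÷3 = 13 each, +1 to first 0
Round 5: Briarlake=31 Cedarfen=42 Greywater=35 → close Cedarfen (overflow 31)
  42÷2 = 21 each, +1 to first 0
Round 6: Briarlake=52 Greywater=56 → close Briarlake (overflow 47)
  52÷1 = 52 each, +1 to first 0

Closure order: Fernhollow, Hollowpine, Elkhorn, Ashgrove, Cedarfen, Briarlake
Last habitat: Greywater with 108 animals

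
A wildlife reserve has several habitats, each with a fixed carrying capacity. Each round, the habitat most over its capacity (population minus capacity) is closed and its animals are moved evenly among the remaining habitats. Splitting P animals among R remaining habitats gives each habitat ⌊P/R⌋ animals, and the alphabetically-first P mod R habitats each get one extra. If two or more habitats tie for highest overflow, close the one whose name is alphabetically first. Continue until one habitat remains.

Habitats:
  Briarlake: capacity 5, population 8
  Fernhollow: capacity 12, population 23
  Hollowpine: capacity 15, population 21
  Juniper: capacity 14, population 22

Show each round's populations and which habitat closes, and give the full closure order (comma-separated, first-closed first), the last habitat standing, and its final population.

Round 1: Briarlake=8 Fernhollow=23 Hollowpine=21 Juniper=22 → close Fernhollow (overflow 11)
  23÷3 = 7 each, +1 to first 2
Round 2: Briarlake=16 Hollowpine=29 Juniper=29 → close Juniper (overflow 15)
  29÷2 = 14 each, +1 to first 1
Round 3: Briarlake=31 Hollowpine=43 → close Hollowpine (overflow 28)
  43÷1 = 43 each, +1 to first 0

Closure order: Fernhollow, Juniper, Hollowpine
Last habitat: Briarlake with 74 animals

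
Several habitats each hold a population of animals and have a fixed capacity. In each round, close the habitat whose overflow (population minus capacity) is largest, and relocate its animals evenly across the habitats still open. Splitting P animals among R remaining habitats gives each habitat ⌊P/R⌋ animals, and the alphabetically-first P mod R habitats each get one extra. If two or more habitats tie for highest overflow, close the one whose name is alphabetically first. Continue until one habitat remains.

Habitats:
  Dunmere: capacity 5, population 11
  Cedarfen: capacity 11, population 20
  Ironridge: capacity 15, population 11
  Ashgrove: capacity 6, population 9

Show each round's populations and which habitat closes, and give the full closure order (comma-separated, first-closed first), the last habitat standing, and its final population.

Round 1: Ashgrove=9 Cedarfen=20 Dunmere=11 Ironridge=11 → close Cedarfen (overflow 9)
  20÷3 = 6 each, +1 to first 2
Round 2: Ashgrove=16 Dunmere=18 Ironridge=17 → close Dunmere (overflow 13)
  18÷2 = 9 each, +1 to first 0
Round 3: Ashgrove=25 Ironridge=26 → close Ashgrove (overflow 19)
  25÷1 = 25 each, +1 to first 0

Closure order: Cedarfen, Dunmere, Ashgrove
Last habitat: Ironridge with 51 animals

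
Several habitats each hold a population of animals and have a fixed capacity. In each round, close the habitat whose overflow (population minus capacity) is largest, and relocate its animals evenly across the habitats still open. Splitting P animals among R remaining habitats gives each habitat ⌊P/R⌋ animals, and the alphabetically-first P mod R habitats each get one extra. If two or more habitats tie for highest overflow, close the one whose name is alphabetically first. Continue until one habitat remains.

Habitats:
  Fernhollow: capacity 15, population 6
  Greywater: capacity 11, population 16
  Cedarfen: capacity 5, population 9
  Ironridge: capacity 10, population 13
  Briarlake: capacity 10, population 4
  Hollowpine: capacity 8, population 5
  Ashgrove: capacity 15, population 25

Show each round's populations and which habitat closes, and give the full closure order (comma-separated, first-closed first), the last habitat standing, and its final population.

Round 1: Ashgrove=25 Briarlake=4 Cedarfen=9 Fernhollow=6 Greywater=16 Hollowpine=5 Ironridge=13 → close Ashgrove (overflow 10)
  25÷6 = 4 each, +1 to first 1
Round 2: Briarlake=9 Cedarfen=13 Fernhollow=10 Greywater=20 Hollowpine=9 Ironridge=17 → close Greywater (overflow 9)
  20÷5 = 4 each, +1 to first 0
Round 3: Briarlake=13 Cedarfen=17 Fernhollow=14 Hollowpine=13 Ironridge=21 → close Cedarfen (overflow 12)
  17÷4 = 4 each, +1 to first 1
Round 4: Briarlake=18 Fernhollow=18 Hollowpine=17 Ironridge=25 → close Ironridge (overflow 15)
  25÷3 = 8 each, +1 to first 1
Round 5: Briarlake=27 Fernhollow=26 Hollowpine=25 → close Briarlake (overflow 17)
  27÷2 = 13 each, +1 to first 1
Round 6: Fernhollow=40 Hollowpine=38 → close Hollowpine (overflow 30)
  38÷1 = 38 each, +1 to first 0

Closure order: Ashgrove, Greywater, Cedarfen, Ironridge, Briarlake, Hollowpine
Last habitat: Fernhollow with 78 animals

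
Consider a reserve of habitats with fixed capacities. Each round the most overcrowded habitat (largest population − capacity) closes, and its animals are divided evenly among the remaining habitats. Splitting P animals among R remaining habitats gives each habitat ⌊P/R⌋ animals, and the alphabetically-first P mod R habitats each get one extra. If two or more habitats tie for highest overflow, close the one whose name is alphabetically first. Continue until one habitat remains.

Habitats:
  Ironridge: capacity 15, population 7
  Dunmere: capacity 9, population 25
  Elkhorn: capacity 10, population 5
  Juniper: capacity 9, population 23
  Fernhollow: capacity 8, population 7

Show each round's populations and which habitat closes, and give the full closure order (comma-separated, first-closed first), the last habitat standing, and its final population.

Round 1: Dunmere=25 Elkhorn=5 Fernhollow=7 Ironridge=7 Juniper=23 → close Dunmere (overflow 16)
  25÷4 = 6 each, +1 to first 1
Round 2: Elkhorn=12 Fernhollow=13 Ironridge=13 Juniper=29 → close Juniper (overflow 20)
  29÷3 = 9 each, +1 to first 2
Round 3: Elkhorn=22 Fernhollow=23 Ironridge=22 → close Fernhollow (overflow 15)
  23÷2 = 11 each, +1 to first 1
Round 4: Elkhorn=34 Ironridge=33 → close Elkhorn (overflow 24)
  34÷1 = 34 each, +1 to first 0

Closure order: Dunmere, Juniper, Fernhollow, Elkhorn
Last habitat: Ironridge with 67 animals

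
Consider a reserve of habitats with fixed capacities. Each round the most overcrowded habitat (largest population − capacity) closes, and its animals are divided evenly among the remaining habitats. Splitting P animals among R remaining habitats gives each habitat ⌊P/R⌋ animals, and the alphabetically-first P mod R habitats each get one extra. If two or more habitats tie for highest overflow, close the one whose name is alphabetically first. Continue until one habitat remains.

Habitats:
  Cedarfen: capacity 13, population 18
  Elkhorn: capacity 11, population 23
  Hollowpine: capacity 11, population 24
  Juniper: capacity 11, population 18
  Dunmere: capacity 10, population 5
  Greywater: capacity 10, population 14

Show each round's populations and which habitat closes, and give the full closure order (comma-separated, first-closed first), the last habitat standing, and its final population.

Closure order: Hollowpine, Elkhorn, Juniper, Cedarfen, Greywater
Last habitat: Dunmere with 102 animals

Round 1: Cedarfen=18 Dunmere=5 Elkhorn=23 Greywater=14 Hollowpine=24 Juniper=18 → close Hollowpine (overflow 13)
  24÷5 = 4 each, +1 to first 4
Round 2: Cedarfen=23 Dunmere=10 Elkhorn=28 Greywater=19 Juniper=22 → close Elkhorn (overflow 17)
  28÷4 = 7 each, +1 to first 0
Round 3: Cedarfen=30 Dunmere=17 Greywater=26 Juniper=29 → close Juniper (overflow 18)
  29÷3 = 9 each, +1 to first 2
Round 4: Cedarfen=40 Dunmere=27 Greywater=35 → close Cedarfen (overflow 27)
  40÷2 = 20 each, +1 to first 0
Round 5: Dunmere=47 Greywater=55 → close Greywater (overflow 45)
  55÷1 = 55 each, +1 to first 0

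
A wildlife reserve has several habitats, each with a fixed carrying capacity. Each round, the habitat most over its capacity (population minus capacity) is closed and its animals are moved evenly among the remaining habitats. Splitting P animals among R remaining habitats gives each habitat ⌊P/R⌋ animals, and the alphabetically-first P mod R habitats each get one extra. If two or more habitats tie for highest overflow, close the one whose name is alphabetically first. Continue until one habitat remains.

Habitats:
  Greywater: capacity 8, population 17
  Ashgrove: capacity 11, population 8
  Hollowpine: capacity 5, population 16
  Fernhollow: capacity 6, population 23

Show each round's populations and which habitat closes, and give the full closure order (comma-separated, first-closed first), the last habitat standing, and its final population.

Closure order: Fernhollow, Hollowpine, Greywater
Last habitat: Ashgrove with 64 animals

Round 1: Ashgrove=8 Fernhollow=23 Greywater=17 Hollowpine=16 → close Fernhollow (overflow 17)
  23÷3 = 7 each, +1 to first 2
Round 2: Ashgrove=16 Greywater=25 Hollowpine=23 → close Hollowpine (overflow 18)
  23÷2 = 11 each, +1 to first 1
Round 3: Ashgrove=28 Greywater=36 → close Greywater (overflow 28)
  36÷1 = 36 each, +1 to first 0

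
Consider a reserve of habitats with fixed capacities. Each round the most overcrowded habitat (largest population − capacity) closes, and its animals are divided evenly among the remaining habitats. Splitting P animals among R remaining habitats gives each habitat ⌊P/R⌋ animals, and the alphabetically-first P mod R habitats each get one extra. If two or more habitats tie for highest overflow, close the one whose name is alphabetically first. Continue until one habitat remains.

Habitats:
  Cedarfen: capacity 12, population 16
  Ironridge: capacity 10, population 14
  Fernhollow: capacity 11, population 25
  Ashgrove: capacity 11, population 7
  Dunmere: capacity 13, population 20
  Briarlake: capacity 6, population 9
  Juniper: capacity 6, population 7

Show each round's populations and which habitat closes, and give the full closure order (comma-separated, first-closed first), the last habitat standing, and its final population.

Round 1: Ashgrove=7 Briarlake=9 Cedarfen=16 Dunmere=20 Fernhollow=25 Ironridge=14 Juniper=7 → close Fernhollow (overflow 14)
  25÷6 = 4 each, +1 to first 1
Round 2: Ashgrove=12 Briarlake=13 Cedarfen=20 Dunmere=24 Ironridge=18 Juniper=11 → close Dunmere (overflow 11)
  24÷5 = 4 each, +1 to first 4
Round 3: Ashgrove=17 Briarlake=18 Cedarfen=25 Ironridge=23 Juniper=15 → close Cedarfen (overflow 13)
  25÷4 = 6 each, +1 to first 1
Round 4: Ashgrove=24 Briarlake=24 Ironridge=29 Juniper=21 → close Ironridge (overflow 19)
  29÷3 = 9 each, +1 to first 2
Round 5: Ashgrove=34 Briarlake=34 Juniper=30 → close Briarlake (overflow 28)
  34÷2 = 17 each, +1 to first 0
Round 6: Ashgrove=51 Juniper=47 → close Juniper (overflow 41)
  47÷1 = 47 each, +1 to first 0

Closure order: Fernhollow, Dunmere, Cedarfen, Ironridge, Briarlake, Juniper
Last habitat: Ashgrove with 98 animals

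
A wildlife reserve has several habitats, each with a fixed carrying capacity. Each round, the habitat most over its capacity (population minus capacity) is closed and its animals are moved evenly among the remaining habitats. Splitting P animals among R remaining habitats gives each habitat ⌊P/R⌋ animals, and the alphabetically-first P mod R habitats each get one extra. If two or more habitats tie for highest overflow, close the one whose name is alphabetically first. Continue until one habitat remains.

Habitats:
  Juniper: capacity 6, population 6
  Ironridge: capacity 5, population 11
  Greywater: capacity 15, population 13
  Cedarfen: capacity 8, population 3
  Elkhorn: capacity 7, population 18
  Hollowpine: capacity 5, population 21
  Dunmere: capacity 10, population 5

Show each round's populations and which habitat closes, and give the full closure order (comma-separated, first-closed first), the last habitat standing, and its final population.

Closure order: Hollowpine, Elkhorn, Ironridge, Juniper, Cedarfen, Dunmere
Last habitat: Greywater with 77 animals

Round 1: Cedarfen=3 Dunmere=5 Elkhorn=18 Greywater=13 Hollowpine=21 Ironridge=11 Juniper=6 → close Hollowpine (overflow 16)
  21÷6 = 3 each, +1 to first 3
Round 2: Cedarfen=7 Dunmere=9 Elkhorn=22 Greywater=16 Ironridge=14 Juniper=9 → close Elkhorn (overflow 15)
  22÷5 = 4 each, +1 to first 2
Round 3: Cedarfen=12 Dunmere=14 Greywater=20 Ironridge=18 Juniper=13 → close Ironridge (overflow 13)
  18÷4 = 4 each, +1 to first 2
Round 4: Cedarfen=17 Dunmere=19 Greywater=24 Juniper=17 → close Juniper (overflow 11)
  17÷3 = 5 each, +1 to first 2
Round 5: Cedarfen=23 Dunmere=25 Greywater=29 → close Cedarfen (overflow 15)
  23÷2 = 11 each, +1 to first 1
Round 6: Dunmere=37 Greywater=40 → close Dunmere (overflow 27)
  37÷1 = 37 each, +1 to first 0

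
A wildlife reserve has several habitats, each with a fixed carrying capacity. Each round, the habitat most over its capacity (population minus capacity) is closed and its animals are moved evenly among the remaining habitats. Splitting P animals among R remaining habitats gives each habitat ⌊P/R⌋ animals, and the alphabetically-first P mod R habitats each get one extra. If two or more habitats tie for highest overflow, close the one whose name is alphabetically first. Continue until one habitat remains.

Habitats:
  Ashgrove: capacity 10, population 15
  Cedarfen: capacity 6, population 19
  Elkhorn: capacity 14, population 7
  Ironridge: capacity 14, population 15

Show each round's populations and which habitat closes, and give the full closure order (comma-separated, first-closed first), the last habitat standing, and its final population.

Closure order: Cedarfen, Ashgrove, Ironridge
Last habitat: Elkhorn with 56 animals

Round 1: Ashgrove=15 Cedarfen=19 Elkhorn=7 Ironridge=15 → close Cedarfen (overflow 13)
  19÷3 = 6 each, +1 to first 1
Round 2: Ashgrove=22 Elkhorn=13 Ironridge=21 → close Ashgrove (overflow 12)
  22÷2 = 11 each, +1 to first 0
Round 3: Elkhorn=24 Ironridge=32 → close Ironridge (overflow 18)
  32÷1 = 32 each, +1 to first 0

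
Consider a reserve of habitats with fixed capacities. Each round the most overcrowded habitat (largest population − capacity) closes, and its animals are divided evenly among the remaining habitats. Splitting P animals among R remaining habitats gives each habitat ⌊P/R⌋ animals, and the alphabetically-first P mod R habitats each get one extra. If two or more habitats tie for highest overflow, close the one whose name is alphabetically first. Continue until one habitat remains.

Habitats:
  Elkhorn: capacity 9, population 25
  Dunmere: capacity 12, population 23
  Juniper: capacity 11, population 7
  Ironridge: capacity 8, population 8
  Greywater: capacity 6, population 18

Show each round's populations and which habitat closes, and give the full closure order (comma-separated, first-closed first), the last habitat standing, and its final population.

Closure order: Elkhorn, Dunmere, Greywater, Ironridge
Last habitat: Juniper with 81 animals

Round 1: Dunmere=23 Elkhorn=25 Greywater=18 Ironridge=8 Juniper=7 → close Elkhorn (overflow 16)
  25÷4 = 6 each, +1 to first 1
Round 2: Dunmere=30 Greywater=24 Ironridge=14 Juniper=13 → close Dunmere (overflow 18)
  30÷3 = 10 each, +1 to first 0
Round 3: Greywater=34 Ironridge=24 Juniper=23 → close Greywater (overflow 28)
  34÷2 = 17 each, +1 to first 0
Round 4: Ironridge=41 Juniper=40 → close Ironridge (overflow 33)
  41÷1 = 41 each, +1 to first 0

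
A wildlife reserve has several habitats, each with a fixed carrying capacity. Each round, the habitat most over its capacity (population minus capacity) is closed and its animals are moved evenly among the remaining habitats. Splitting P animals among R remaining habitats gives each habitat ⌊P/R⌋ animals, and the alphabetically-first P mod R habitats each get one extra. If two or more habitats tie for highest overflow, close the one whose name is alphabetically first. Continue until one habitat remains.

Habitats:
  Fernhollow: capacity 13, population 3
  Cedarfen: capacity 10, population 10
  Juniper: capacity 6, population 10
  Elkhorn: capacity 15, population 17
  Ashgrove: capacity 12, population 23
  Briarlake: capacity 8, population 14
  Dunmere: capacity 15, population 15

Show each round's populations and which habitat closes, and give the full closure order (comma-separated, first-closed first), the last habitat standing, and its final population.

Closure order: Ashgrove, Briarlake, Elkhorn, Juniper, Cedarfen, Dunmere
Last habitat: Fernhollow with 92 animals

Round 1: Ashgrove=23 Briarlake=14 Cedarfen=10 Dunmere=15 Elkhorn=17 Fernhollow=3 Juniper=10 → close Ashgrove (overflow 11)
  23÷6 = 3 each, +1 to first 5
Round 2: Briarlake=18 Cedarfen=14 Dunmere=19 Elkhorn=21 Fernhollow=7 Juniper=13 → close Briarlake (overflow 10)
  18÷5 = 3 each, +1 to first 3
Round 3: Cedarfen=18 Dunmere=23 Elkhorn=25 Fernhollow=10 Juniper=16 → close Elkhorn (overflow 10)
  25÷4 = 6 each, +1 to first 1
Round 4: Cedarfen=25 Dunmere=29 Fernhollow=16 Juniper=22 → close Juniper (overflow 16)
  22÷3 = 7 each, +1 to first 1
Round 5: Cedarfen=33 Dunmere=36 Fernhollow=23 → close Cedarfen (overflow 23)
  33÷2 = 16 each, +1 to first 1
Round 6: Dunmere=53 Fernhollow=39 → close Dunmere (overflow 38)
  53÷1 = 53 each, +1 to first 0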